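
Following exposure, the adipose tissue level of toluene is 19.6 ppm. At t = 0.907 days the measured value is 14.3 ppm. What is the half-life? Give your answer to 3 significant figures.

1.99 days

A/A₀ = 14.3/19.6 ≈ 0.72959.
n = log₂(1.3706) ≈ 0.45484 half-lives elapsed in 0.907 days.
t½ = 0.907/0.45484 ≈ 1.9941 days.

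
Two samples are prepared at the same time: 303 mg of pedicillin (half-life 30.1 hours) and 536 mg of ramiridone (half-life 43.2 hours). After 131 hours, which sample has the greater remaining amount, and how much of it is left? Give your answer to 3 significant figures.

ramiridone, 65.5 mg

pedicillin: 303 × (1/2)^4.3522 ≈ 14.836 mg.
ramiridone: 536 × (1/2)^3.0324 ≈ 65.512 mg.
Ramiridone has more remaining, at ≈ 65.512 mg.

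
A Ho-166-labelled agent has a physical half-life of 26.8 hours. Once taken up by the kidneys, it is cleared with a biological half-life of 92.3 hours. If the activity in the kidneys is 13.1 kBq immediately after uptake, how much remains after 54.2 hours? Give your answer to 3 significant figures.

2.15 kBq

1/t_eff = 1/t_phys + 1/t_biol = 1/26.8 + 1/92.3 = 0.048148 per hour.
t_eff = 26.8 × 92.3 / (26.8 + 92.3) ≈ 20.769 hours.
Remaining = 13.1 × (1/2)^(54.2/20.769) = 13.1 × (1/2)^2.6096 ≈ 2.1464 kBq.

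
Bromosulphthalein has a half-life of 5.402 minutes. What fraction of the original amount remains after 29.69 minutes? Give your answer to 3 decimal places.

n = 29.69/5.402 ≈ 5.4961 half-lives.
Fraction remaining = (1/2)^5.4961 ≈ 0.022157.

0.022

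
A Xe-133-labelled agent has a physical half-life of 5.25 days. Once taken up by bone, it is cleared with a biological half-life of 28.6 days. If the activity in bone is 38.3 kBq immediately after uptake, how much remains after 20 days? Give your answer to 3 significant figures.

1.68 kBq

1/t_eff = 1/t_phys + 1/t_biol = 1/5.25 + 1/28.6 = 0.22544 per day.
t_eff = 5.25 × 28.6 / (5.25 + 28.6) ≈ 4.4357 days.
Remaining = 38.3 × (1/2)^(20/4.4357) = 38.3 × (1/2)^4.5088 ≈ 1.6823 kBq.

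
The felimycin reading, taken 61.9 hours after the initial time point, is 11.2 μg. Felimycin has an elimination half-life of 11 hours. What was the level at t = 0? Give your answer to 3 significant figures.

554 μg

Number of half-lives elapsed: n = 61.9/11 ≈ 5.6273.
A₀ = A × 2^n = 11.2 × 2^5.6273 = 11.2 × 49.429 ≈ 553.6 μg.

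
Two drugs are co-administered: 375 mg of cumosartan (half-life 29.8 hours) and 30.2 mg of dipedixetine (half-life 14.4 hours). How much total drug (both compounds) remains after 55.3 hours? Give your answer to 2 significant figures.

cumosartan: 375 × (1/2)^(55.3/29.8) = 375 × (1/2)^1.8557 ≈ 103.61 mg.
dipedixetine: 30.2 × (1/2)^(55.3/14.4) = 30.2 × (1/2)^3.8403 ≈ 2.1085 mg.
Total = 103.61 + 2.1085 ≈ 105.72 mg.

110 mg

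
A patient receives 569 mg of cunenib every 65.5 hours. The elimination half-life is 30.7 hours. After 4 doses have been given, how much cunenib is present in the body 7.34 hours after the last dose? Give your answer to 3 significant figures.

623 mg

The 4 doses were given 203.84, 138.34, 72.84, 7.34 hours ago.
Total = 569·(1/2)^(203.84/30.7) + 569·(1/2)^(138.34/30.7) + 569·(1/2)^(72.84/30.7) + 569·(1/2)^(7.34/30.7)
      = 5.7063 + 25.039 + 109.87 + 482.1 ≈ 622.72 mg.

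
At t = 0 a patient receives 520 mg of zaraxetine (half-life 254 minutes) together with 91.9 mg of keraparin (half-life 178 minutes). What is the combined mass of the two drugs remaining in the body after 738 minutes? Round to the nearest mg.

zaraxetine: 520 × (1/2)^(738/254) = 520 × (1/2)^2.9055 ≈ 69.4 mg.
keraparin: 91.9 × (1/2)^(738/178) = 91.9 × (1/2)^4.1461 ≈ 5.1907 mg.
Total = 69.4 + 5.1907 ≈ 74.59 mg.

75 mg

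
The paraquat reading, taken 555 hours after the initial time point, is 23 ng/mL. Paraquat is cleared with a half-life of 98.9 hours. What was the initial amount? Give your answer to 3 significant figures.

Number of half-lives elapsed: n = 555/98.9 ≈ 5.6117.
A₀ = A × 2^n = 23 × 2^5.6117 = 23 × 48.899 ≈ 1124.7 ng/mL.

1120 ng/mL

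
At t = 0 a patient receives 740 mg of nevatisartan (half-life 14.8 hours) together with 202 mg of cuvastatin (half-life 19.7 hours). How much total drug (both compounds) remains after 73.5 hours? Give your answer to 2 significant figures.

39 mg

nevatisartan: 740 × (1/2)^(73.5/14.8) = 740 × (1/2)^4.9662 ≈ 23.673 mg.
cuvastatin: 202 × (1/2)^(73.5/19.7) = 202 × (1/2)^3.731 ≈ 15.213 mg.
Total = 23.673 + 15.213 ≈ 38.886 mg.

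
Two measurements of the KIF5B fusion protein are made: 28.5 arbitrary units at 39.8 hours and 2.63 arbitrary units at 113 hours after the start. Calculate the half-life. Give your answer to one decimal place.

21.3 hours

Over Δt = 113 − 39.8 = 73.2 hours, the level fell by a factor of 28.5/2.63 ≈ 10.837.
n = log₂(10.837) ≈ 3.4378 half-lives, so t½ = 73.2/3.4378 ≈ 21.293 hours.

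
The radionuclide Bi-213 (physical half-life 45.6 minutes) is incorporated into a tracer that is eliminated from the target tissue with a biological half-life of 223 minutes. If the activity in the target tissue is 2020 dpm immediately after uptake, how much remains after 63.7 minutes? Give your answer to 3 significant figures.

1/t_eff = 1/t_phys + 1/t_biol = 1/45.6 + 1/223 = 0.026414 per minute.
t_eff = 45.6 × 223 / (45.6 + 223) ≈ 37.859 minutes.
Remaining = 2020 × (1/2)^(63.7/37.859) = 2020 × (1/2)^1.6826 ≈ 629.28 dpm.

629 dpm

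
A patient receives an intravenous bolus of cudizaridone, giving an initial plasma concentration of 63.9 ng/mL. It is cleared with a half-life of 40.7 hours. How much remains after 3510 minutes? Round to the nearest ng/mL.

Convert the elapsed time: 3510 minutes = 58.5 hours.
Number of half-lives: n = 58.5/40.7 ≈ 1.4373.
Remaining = 63.9 × (1/2)^1.4373 = 63.9 × 0.36925 ≈ 23.595 ng/mL.

24 ng/mL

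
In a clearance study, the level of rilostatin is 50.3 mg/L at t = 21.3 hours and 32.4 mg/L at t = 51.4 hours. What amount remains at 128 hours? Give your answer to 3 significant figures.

10.6 mg/L

Over Δt = 51.4 − 21.3 = 30.1 hours, the level fell by a factor of 50.3/32.4 ≈ 1.5525.
n = log₂(1.5525) ≈ 0.63456 half-lives, so t½ = 30.1/0.63456 ≈ 47.434 hours.
From t = 51.4 to t = 128: 32.4 × (1/2)^((128−51.4)/47.434) ≈ 10.578 mg/L.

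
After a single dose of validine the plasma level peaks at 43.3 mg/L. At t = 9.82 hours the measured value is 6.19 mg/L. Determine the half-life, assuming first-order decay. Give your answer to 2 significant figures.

3.5 hours

A/A₀ = 6.19/43.3 ≈ 0.14296.
n = log₂(6.9952) ≈ 2.8064 half-lives elapsed in 9.82 hours.
t½ = 9.82/2.8064 ≈ 3.4992 hours.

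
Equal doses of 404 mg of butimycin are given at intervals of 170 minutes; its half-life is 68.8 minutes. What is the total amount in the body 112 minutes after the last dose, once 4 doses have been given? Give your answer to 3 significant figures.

The 4 doses were given 622, 452, 282, 112 minutes ago.
Total = 404·(1/2)^(622/68.8) + 404·(1/2)^(452/68.8) + 404·(1/2)^(282/68.8) + 404·(1/2)^(112/68.8)
      = 0.76711 + 4.2529 + 23.578 + 130.72 ≈ 159.32 mg.

159 mg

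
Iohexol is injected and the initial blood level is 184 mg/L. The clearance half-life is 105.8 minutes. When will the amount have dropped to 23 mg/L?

317.4 minutes

23/184 = 1/8, so 3 half-lives have elapsed.
t = 3 × 105.8 = 317.4 minutes.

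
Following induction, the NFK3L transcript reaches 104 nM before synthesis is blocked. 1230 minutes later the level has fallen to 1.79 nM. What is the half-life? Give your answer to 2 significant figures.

210 minutes

A/A₀ = 1.79/104 ≈ 0.017212.
n = log₂(58.101) ≈ 5.8605 half-lives elapsed in 1230 minutes.
t½ = 1230/5.8605 ≈ 209.88 minutes.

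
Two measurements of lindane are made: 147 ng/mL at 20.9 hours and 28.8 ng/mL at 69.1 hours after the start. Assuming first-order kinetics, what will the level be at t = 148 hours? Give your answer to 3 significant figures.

2.00 ng/mL

Over Δt = 69.1 − 20.9 = 48.2 hours, the level fell by a factor of 147/28.8 ≈ 5.1042.
n = log₂(5.1042) ≈ 2.3517 half-lives, so t½ = 48.2/2.3517 ≈ 20.496 hours.
From t = 69.1 to t = 148: 28.8 × (1/2)^((148−69.1)/20.496) ≈ 1.9979 ng/mL.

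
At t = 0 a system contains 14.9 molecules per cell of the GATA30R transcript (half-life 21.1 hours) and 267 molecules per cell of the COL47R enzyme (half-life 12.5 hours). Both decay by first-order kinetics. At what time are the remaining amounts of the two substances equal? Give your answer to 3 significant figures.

Set 14.9·(1/2)^(t/21.1) = 267·(1/2)^(t/12.5).
Taking log₂: log₂(14.9/267) = t·(1/21.1 − 1/12.5).
log₂(0.055805) = -4.1635; 1/21.1 − 1/12.5 = -0.032607.
t = -4.1635 / -0.032607 ≈ 127.69 hours.

128 hours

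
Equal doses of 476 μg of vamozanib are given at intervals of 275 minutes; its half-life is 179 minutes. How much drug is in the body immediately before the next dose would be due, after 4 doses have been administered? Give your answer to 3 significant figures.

The 4 doses were given 1100, 825, 550, 275 minutes ago.
Total = 476·(1/2)^(1100/179) + 476·(1/2)^(825/179) + 476·(1/2)^(550/179) + 476·(1/2)^(275/179)
      = 6.7251 + 19.506 + 56.579 + 164.11 ≈ 246.92 μg.

247 μg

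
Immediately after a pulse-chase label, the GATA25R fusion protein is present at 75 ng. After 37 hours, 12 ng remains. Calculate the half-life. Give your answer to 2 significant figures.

14 hours

A/A₀ = 12/75 ≈ 0.16.
n = log₂(6.25) ≈ 2.6439 half-lives elapsed in 37 hours.
t½ = 37/2.6439 ≈ 13.995 hours.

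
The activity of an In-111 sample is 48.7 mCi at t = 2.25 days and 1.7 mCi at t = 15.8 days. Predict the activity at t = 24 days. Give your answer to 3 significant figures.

Over Δt = 15.8 − 2.25 = 13.55 days, the level fell by a factor of 48.7/1.7 ≈ 28.647.
n = log₂(28.647) ≈ 4.8403 half-lives, so t½ = 13.55/4.8403 ≈ 2.7994 days.
From t = 15.8 to t = 24: 1.7 × (1/2)^((24−15.8)/2.7994) ≈ 0.22319 mCi.

0.223 mCi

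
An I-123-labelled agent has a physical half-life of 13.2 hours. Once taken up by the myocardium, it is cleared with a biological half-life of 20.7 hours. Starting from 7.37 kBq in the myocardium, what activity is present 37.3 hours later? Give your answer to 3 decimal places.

0.298 kBq

1/t_eff = 1/t_phys + 1/t_biol = 1/13.2 + 1/20.7 = 0.12407 per hour.
t_eff = 13.2 × 20.7 / (13.2 + 20.7) ≈ 8.0602 hours.
Remaining = 7.37 × (1/2)^(37.3/8.0602) = 7.37 × (1/2)^4.6277 ≈ 0.29812 kBq.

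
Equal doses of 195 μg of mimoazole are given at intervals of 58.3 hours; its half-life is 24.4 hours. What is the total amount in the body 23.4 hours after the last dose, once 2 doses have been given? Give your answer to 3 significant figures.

The 2 doses were given 81.7, 23.4 hours ago.
Total = 195·(1/2)^(81.7/24.4) + 195·(1/2)^(23.4/24.4)
      = 19.146 + 100.31 ≈ 119.46 μg.

119 μg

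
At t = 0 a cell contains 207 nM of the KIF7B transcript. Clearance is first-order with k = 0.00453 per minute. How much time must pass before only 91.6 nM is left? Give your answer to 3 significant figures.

t½ = ln 2 / k = 0.69315 / 0.00453 ≈ 153.01 minutes.
Fraction remaining = 91.6/207 ≈ 0.44251.
n = log₂(207/91.6) = ln(2.2598)/ln 2 ≈ 1.1762 half-lives.
t = n × t½ = 1.1762 × 153.01 ≈ 179.98 minutes.

180 minutes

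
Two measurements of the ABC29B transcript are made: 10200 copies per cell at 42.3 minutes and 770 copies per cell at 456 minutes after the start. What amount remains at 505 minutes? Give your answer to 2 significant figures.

Over Δt = 456 − 42.3 = 413.7 minutes, the level fell by a factor of 10200/770 ≈ 13.247.
n = log₂(13.247) ≈ 3.7276 half-lives, so t½ = 413.7/3.7276 ≈ 110.98 minutes.
From t = 456 to t = 505: 770 × (1/2)^((505−456)/110.98) ≈ 567 copies per cell.

570 copies per cell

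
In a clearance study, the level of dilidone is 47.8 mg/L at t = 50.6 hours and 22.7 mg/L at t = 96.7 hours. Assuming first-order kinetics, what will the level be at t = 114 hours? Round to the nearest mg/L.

Over Δt = 96.7 − 50.6 = 46.1 hours, the level fell by a factor of 47.8/22.7 ≈ 2.1057.
n = log₂(2.1057) ≈ 1.0743 half-lives, so t½ = 46.1/1.0743 ≈ 42.911 hours.
From t = 96.7 to t = 114: 22.7 × (1/2)^((114−96.7)/42.911) ≈ 17.166 mg/L.

17 mg/L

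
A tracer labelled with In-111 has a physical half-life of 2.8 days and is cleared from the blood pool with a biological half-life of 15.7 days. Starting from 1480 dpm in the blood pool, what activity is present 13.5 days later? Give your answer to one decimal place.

1/t_eff = 1/t_phys + 1/t_biol = 1/2.8 + 1/15.7 = 0.42084 per day.
t_eff = 2.8 × 15.7 / (2.8 + 15.7) ≈ 2.3762 days.
Remaining = 1480 × (1/2)^(13.5/2.3762) = 1480 × (1/2)^5.6813 ≈ 28.842 dpm.

28.8 dpm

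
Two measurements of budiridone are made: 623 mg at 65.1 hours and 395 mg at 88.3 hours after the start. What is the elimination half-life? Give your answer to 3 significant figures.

Over Δt = 88.3 − 65.1 = 23.2 hours, the level fell by a factor of 623/395 ≈ 1.5772.
n = log₂(1.5772) ≈ 0.65738 half-lives, so t½ = 23.2/0.65738 ≈ 35.292 hours.

35.3 hours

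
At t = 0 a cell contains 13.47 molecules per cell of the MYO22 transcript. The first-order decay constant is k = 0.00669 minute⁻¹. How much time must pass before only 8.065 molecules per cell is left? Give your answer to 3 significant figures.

t½ = ln 2 / k = 0.69315 / 0.00669 ≈ 103.61 minutes.
Fraction remaining = 8.065/13.47 ≈ 0.59874.
n = log₂(13.47/8.065) = ln(1.6702)/ln 2 ≈ 0.74 half-lives.
t = n × t½ = 0.74 × 103.61 ≈ 76.671 minutes.

76.7 minutes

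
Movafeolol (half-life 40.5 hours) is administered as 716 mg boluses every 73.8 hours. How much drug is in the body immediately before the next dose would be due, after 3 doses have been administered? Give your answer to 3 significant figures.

The 3 doses were given 221.4, 147.6, 73.8 hours ago.
Total = 716·(1/2)^(221.4/40.5) + 716·(1/2)^(147.6/40.5) + 716·(1/2)^(73.8/40.5)
      = 16.191 + 57.257 + 202.47 ≈ 275.92 mg.

276 mg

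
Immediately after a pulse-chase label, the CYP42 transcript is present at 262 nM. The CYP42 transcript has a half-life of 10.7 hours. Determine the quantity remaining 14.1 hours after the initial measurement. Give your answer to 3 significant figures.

105 nM

Number of half-lives: n = 14.1/10.7 ≈ 1.3178.
Remaining = 262 × (1/2)^1.3178 = 262 × 0.40116 ≈ 105.1 nM.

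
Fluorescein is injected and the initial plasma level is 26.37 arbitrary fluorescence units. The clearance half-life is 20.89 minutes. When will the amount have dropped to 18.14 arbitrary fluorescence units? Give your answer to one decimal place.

11.3 minutes

Fraction remaining = 18.14/26.37 ≈ 0.6879.
n = log₂(26.37/18.14) = ln(1.4537)/ln 2 ≈ 0.53972 half-lives.
t = n × t½ = 0.53972 × 20.89 ≈ 11.275 minutes.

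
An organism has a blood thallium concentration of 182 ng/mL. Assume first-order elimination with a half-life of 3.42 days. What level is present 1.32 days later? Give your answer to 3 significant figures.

139 ng/mL

Number of half-lives: n = 1.32/3.42 ≈ 0.38596.
Remaining = 182 × (1/2)^0.38596 = 182 × 0.76527 ≈ 139.28 ng/mL.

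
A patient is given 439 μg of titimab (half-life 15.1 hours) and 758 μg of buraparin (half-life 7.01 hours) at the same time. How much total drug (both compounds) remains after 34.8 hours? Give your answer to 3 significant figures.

titimab: 439 × (1/2)^(34.8/15.1) = 439 × (1/2)^2.3046 ≈ 88.859 μg.
buraparin: 758 × (1/2)^(34.8/7.01) = 758 × (1/2)^4.9643 ≈ 24.28 μg.
Total = 88.859 + 24.28 ≈ 113.14 μg.

113 μg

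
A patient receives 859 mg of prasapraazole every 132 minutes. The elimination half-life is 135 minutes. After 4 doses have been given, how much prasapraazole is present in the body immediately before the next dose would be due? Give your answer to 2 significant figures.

830 mg

The 4 doses were given 528, 396, 264, 132 minutes ago.
Total = 859·(1/2)^(528/135) + 859·(1/2)^(396/135) + 859·(1/2)^(264/135) + 859·(1/2)^(132/135)
      = 57.099 + 112.45 + 221.47 + 436.17 ≈ 827.19 mg.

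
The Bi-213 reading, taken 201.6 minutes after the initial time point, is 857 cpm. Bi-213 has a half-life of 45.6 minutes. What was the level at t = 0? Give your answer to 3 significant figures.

18400 cpm

Number of half-lives elapsed: n = 201.6/45.6 ≈ 4.4211.
A₀ = A × 2^n = 857 × 2^4.4211 = 857 × 21.422 ≈ 18359 cpm.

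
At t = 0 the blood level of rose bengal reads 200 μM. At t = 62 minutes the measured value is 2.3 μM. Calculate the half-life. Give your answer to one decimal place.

9.6 minutes

A/A₀ = 2.3/200 ≈ 0.0115.
n = log₂(86.957) ≈ 6.4422 half-lives elapsed in 62 minutes.
t½ = 62/6.4422 ≈ 9.624 minutes.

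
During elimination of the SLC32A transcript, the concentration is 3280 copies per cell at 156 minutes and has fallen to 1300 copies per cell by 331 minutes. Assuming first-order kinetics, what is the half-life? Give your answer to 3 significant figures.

131 minutes

Over Δt = 331 − 156 = 175 minutes, the level fell by a factor of 3280/1300 ≈ 2.5231.
n = log₂(2.5231) ≈ 1.3352 half-lives, so t½ = 175/1.3352 ≈ 131.07 minutes.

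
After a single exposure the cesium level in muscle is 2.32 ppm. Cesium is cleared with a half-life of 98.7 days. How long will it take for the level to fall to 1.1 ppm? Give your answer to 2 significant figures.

Fraction remaining = 1.1/2.32 ≈ 0.47414.
n = log₂(2.32/1.1) = ln(2.1091)/ln 2 ≈ 1.0766 half-lives.
t = n × t½ = 1.0766 × 98.7 ≈ 106.26 days.

110 days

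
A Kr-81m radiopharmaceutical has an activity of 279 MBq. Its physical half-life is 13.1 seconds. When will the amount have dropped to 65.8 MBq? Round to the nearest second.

Fraction remaining = 65.8/279 ≈ 0.23584.
n = log₂(279/65.8) = ln(4.2401)/ln 2 ≈ 2.0841 half-lives.
t = n × t½ = 2.0841 × 13.1 ≈ 27.302 seconds.

27 seconds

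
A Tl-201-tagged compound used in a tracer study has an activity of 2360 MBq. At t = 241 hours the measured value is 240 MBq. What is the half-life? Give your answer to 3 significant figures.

A/A₀ = 240/2360 ≈ 0.10169.
n = log₂(9.8333) ≈ 3.2977 half-lives elapsed in 241 hours.
t½ = 241/3.2977 ≈ 73.082 hours.

73.1 hours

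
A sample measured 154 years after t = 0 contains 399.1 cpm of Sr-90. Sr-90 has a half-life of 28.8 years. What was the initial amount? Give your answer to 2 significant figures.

16000 cpm

Number of half-lives elapsed: n = 154/28.8 ≈ 5.3472.
A₀ = A × 2^n = 399.1 × 2^5.3472 = 399.1 × 40.707 ≈ 16246 cpm.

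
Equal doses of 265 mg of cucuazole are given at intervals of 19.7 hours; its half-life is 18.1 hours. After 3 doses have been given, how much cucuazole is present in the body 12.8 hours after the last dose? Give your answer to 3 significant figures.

The 3 doses were given 52.2, 32.5, 12.8 hours ago.
Total = 265·(1/2)^(52.2/18.1) + 265·(1/2)^(32.5/18.1) + 265·(1/2)^(12.8/18.1)
      = 35.899 + 76.335 + 162.32 ≈ 274.55 mg.

275 mg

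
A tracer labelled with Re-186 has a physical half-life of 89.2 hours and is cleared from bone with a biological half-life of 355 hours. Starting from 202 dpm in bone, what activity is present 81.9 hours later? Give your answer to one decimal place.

1/t_eff = 1/t_phys + 1/t_biol = 1/89.2 + 1/355 = 0.014028 per hour.
t_eff = 89.2 × 355 / (89.2 + 355) ≈ 71.288 hours.
Remaining = 202 × (1/2)^(81.9/71.288) = 202 × (1/2)^1.1489 ≈ 91.098 dpm.

91.1 dpm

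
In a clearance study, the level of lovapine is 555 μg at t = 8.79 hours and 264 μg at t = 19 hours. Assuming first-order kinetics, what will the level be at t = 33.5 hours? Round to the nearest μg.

Over Δt = 19 − 8.79 = 10.21 hours, the level fell by a factor of 555/264 ≈ 2.1023.
n = log₂(2.1023) ≈ 1.0719 half-lives, so t½ = 10.21/1.0719 ≈ 9.5247 hours.
From t = 19 to t = 33.5: 264 × (1/2)^((33.5−19)/9.5247) ≈ 91.903 μg.

92 μg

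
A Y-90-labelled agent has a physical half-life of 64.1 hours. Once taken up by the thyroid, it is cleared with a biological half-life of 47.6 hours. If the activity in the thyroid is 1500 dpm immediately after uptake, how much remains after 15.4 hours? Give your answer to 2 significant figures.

1000 dpm

1/t_eff = 1/t_phys + 1/t_biol = 1/64.1 + 1/47.6 = 0.036609 per hour.
t_eff = 64.1 × 47.6 / (64.1 + 47.6) ≈ 27.316 hours.
Remaining = 1500 × (1/2)^(15.4/27.316) = 1500 × (1/2)^0.56378 ≈ 1014.8 dpm.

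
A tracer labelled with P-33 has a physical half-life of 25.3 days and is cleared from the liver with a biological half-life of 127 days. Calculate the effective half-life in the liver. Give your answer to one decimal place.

1/t_eff = 1/t_phys + 1/t_biol = 1/25.3 + 1/127 = 0.0474 per day.
t_eff = 25.3 × 127 / (25.3 + 127) ≈ 21.097 days.

21.1 days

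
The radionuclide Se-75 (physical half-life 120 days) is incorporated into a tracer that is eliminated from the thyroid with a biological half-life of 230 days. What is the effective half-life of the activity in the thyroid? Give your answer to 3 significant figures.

78.9 days

1/t_eff = 1/t_phys + 1/t_biol = 1/120 + 1/230 = 0.012681 per day.
t_eff = 120 × 230 / (120 + 230) ≈ 78.857 days.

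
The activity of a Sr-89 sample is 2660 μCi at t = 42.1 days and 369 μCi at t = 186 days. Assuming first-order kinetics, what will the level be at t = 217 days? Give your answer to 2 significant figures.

240 μCi

Over Δt = 186 − 42.1 = 143.9 days, the level fell by a factor of 2660/369 ≈ 7.2087.
n = log₂(7.2087) ≈ 2.8497 half-lives, so t½ = 143.9/2.8497 ≈ 50.496 days.
From t = 186 to t = 217: 369 × (1/2)^((217−186)/50.496) ≈ 241.11 μCi.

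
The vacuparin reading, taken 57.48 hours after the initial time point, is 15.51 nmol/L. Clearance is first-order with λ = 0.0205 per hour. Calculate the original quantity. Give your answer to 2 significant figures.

50 nmol/L

t½ = ln 2 / λ = 0.69315 / 0.0205 ≈ 33.812 hours.
Number of half-lives elapsed: n = 57.48/33.812 ≈ 1.7.
A₀ = A × 2^n = 15.51 × 2^1.7 = 15.51 × 3.249 ≈ 50.392 nmol/L.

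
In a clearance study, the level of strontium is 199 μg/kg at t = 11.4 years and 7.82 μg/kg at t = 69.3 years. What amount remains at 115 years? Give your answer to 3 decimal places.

0.608 μg/kg

Over Δt = 69.3 − 11.4 = 57.9 years, the level fell by a factor of 199/7.82 ≈ 25.448.
n = log₂(25.448) ≈ 4.6695 half-lives, so t½ = 57.9/4.6695 ≈ 12.4 years.
From t = 69.3 to t = 115: 7.82 × (1/2)^((115−69.3)/12.4) ≈ 0.60777 μg/kg.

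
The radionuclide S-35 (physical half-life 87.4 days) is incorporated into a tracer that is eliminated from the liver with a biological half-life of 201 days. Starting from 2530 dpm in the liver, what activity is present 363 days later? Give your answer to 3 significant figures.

40.7 dpm

1/t_eff = 1/t_phys + 1/t_biol = 1/87.4 + 1/201 = 0.016417 per day.
t_eff = 87.4 × 201 / (87.4 + 201) ≈ 60.913 days.
Remaining = 2530 × (1/2)^(363/60.913) = 2530 × (1/2)^5.9593 ≈ 40.663 dpm.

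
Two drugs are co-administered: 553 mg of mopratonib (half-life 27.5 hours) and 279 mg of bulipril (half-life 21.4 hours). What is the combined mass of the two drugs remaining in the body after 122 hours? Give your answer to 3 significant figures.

30.9 mg

mopratonib: 553 × (1/2)^(122/27.5) = 553 × (1/2)^4.4364 ≈ 25.542 mg.
bulipril: 279 × (1/2)^(122/21.4) = 279 × (1/2)^5.7009 ≈ 5.3635 mg.
Total = 25.542 + 5.3635 ≈ 30.905 mg.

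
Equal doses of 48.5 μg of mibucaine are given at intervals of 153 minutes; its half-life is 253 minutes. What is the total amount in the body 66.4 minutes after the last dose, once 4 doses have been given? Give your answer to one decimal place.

96.0 μg

The 4 doses were given 525.4, 372.4, 219.4, 66.4 minutes ago.
Total = 48.5·(1/2)^(525.4/253) + 48.5·(1/2)^(372.4/253) + 48.5·(1/2)^(219.4/253) + 48.5·(1/2)^(66.4/253)
      = 11.497 + 17.484 + 26.588 + 40.433 ≈ 96.003 μg.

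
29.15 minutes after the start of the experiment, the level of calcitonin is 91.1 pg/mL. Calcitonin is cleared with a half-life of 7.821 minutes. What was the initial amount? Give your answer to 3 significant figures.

1210 pg/mL

Number of half-lives elapsed: n = 29.15/7.821 ≈ 3.7271.
A₀ = A × 2^n = 91.1 × 2^3.7271 = 91.1 × 13.243 ≈ 1206.4 pg/mL.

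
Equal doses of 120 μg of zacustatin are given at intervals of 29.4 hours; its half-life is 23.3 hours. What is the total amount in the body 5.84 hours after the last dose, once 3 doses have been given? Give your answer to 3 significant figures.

160 μg

The 3 doses were given 64.64, 35.24, 5.84 hours ago.
Total = 120·(1/2)^(64.64/23.3) + 120·(1/2)^(35.24/23.3) + 120·(1/2)^(5.84/23.3)
      = 17.541 + 42.062 + 100.86 ≈ 160.47 μg.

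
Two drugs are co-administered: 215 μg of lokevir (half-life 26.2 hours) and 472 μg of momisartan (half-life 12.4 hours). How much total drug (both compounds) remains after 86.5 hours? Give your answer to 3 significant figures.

25.6 μg

lokevir: 215 × (1/2)^(86.5/26.2) = 215 × (1/2)^3.3015 ≈ 21.806 μg.
momisartan: 472 × (1/2)^(86.5/12.4) = 472 × (1/2)^6.9758 ≈ 3.7499 μg.
Total = 21.806 + 3.7499 ≈ 25.556 μg.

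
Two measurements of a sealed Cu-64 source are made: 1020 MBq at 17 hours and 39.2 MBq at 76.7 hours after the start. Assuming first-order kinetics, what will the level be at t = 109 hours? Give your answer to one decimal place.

6.7 MBq

Over Δt = 76.7 − 17 = 59.7 hours, the level fell by a factor of 1020/39.2 ≈ 26.02.
n = log₂(26.02) ≈ 4.7016 half-lives, so t½ = 59.7/4.7016 ≈ 12.698 hours.
From t = 76.7 to t = 109: 39.2 × (1/2)^((109−76.7)/12.698) ≈ 6.7227 MBq.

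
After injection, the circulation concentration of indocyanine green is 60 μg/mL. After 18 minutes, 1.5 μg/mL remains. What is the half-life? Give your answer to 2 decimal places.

3.38 minutes

A/A₀ = 1.5/60 ≈ 0.025.
n = log₂(40) ≈ 5.3219 half-lives elapsed in 18 minutes.
t½ = 18/5.3219 ≈ 3.3822 minutes.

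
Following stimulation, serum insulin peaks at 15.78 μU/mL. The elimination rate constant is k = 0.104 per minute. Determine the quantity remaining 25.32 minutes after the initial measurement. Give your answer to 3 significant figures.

t½ = ln 2 / k = 0.69315 / 0.104 ≈ 6.6649 minutes.
Number of half-lives: n = 25.32/6.6649 ≈ 3.799.
Remaining = 15.78 × (1/2)^3.799 = 15.78 × 0.071842 ≈ 1.1337 μU/mL.

1.13 μU/mL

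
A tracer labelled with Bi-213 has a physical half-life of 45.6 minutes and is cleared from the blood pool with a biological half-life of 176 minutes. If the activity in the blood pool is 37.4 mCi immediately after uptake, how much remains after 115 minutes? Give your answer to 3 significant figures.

4.14 mCi

1/t_eff = 1/t_phys + 1/t_biol = 1/45.6 + 1/176 = 0.027612 per minute.
t_eff = 45.6 × 176 / (45.6 + 176) ≈ 36.217 minutes.
Remaining = 37.4 × (1/2)^(115/36.217) = 37.4 × (1/2)^3.1753 ≈ 4.14 mCi.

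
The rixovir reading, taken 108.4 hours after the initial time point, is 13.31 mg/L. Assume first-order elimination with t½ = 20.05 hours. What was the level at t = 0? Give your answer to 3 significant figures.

Number of half-lives elapsed: n = 108.4/20.05 ≈ 5.4065.
A₀ = A × 2^n = 13.31 × 2^5.4065 = 13.31 × 42.414 ≈ 564.54 mg/L.

565 mg/L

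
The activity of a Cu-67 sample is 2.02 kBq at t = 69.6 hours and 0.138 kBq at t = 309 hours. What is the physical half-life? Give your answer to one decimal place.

Over Δt = 309 − 69.6 = 239.4 hours, the level fell by a factor of 2.02/0.138 ≈ 14.638.
n = log₂(14.638) ≈ 3.8716 half-lives, so t½ = 239.4/3.8716 ≈ 61.835 hours.

61.8 hours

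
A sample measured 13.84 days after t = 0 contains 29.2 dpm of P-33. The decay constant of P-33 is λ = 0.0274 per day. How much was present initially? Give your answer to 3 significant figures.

t½ = ln 2 / λ = 0.69315 / 0.0274 ≈ 25.297 days.
Number of half-lives elapsed: n = 13.84/25.297 ≈ 0.54709.
A₀ = A × 2^n = 29.2 × 2^0.54709 = 29.2 × 1.4611 ≈ 42.665 dpm.

42.7 dpm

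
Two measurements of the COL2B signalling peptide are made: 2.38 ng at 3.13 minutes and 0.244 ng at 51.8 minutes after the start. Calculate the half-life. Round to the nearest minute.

Over Δt = 51.8 − 3.13 = 48.67 minutes, the level fell by a factor of 2.38/0.244 ≈ 9.7541.
n = log₂(9.7541) ≈ 3.286 half-lives, so t½ = 48.67/3.286 ≈ 14.811 minutes.

15 minutes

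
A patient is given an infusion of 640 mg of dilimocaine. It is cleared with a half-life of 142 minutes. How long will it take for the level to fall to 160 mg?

160/640 = 1/4, so 2 half-lives have elapsed.
t = 2 × 142 = 284 minutes.

284 minutes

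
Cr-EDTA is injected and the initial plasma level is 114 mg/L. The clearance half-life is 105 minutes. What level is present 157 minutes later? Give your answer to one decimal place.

Number of half-lives: n = 157/105 ≈ 1.4952.
Remaining = 114 × (1/2)^1.4952 = 114 × 0.35472 ≈ 40.438 mg/L.

40.4 mg/L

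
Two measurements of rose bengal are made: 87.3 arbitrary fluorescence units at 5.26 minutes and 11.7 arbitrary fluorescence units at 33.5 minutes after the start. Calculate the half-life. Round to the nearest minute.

10 minutes

Over Δt = 33.5 − 5.26 = 28.24 minutes, the level fell by a factor of 87.3/11.7 ≈ 7.4615.
n = log₂(7.4615) ≈ 2.8995 half-lives, so t½ = 28.24/2.8995 ≈ 9.7397 minutes.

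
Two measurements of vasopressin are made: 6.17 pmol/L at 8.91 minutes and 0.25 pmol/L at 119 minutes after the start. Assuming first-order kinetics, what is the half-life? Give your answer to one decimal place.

Over Δt = 119 − 8.91 = 110.09 minutes, the level fell by a factor of 6.17/0.25 ≈ 24.68.
n = log₂(24.68) ≈ 4.6253 half-lives, so t½ = 110.09/4.6253 ≈ 23.802 minutes.

23.8 minutes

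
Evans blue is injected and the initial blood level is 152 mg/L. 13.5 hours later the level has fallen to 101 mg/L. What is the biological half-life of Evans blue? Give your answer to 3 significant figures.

22.9 hours

A/A₀ = 101/152 ≈ 0.66447.
n = log₂(1.505) ≈ 0.58972 half-lives elapsed in 13.5 hours.
t½ = 13.5/0.58972 ≈ 22.892 hours.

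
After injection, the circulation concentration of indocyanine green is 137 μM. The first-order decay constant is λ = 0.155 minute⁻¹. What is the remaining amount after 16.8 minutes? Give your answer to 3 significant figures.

t½ = ln 2 / λ = 0.69315 / 0.155 ≈ 4.4719 minutes.
Number of half-lives: n = 16.8/4.4719 ≈ 3.7568.
Remaining = 137 × (1/2)^3.7568 = 137 × 0.073977 ≈ 10.135 μM.

10.1 μM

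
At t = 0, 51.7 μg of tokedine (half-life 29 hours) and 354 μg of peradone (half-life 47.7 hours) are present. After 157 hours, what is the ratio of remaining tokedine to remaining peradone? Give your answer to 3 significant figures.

tokedine: 51.7 × (1/2)^(157/29) = 51.7 × (1/2)^5.4138 ≈ 1.2128 μg.
peradone: 354 × (1/2)^(157/47.7) = 354 × (1/2)^3.2914 ≈ 36.157 μg.
Ratio ≈ 1.2128 / 36.157 ≈ 0.033542.

0.0335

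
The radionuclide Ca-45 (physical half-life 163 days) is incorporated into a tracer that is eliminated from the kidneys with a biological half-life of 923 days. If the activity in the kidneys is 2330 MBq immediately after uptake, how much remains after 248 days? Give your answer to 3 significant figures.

1/t_eff = 1/t_phys + 1/t_biol = 1/163 + 1/923 = 0.0072184 per day.
t_eff = 163 × 923 / (163 + 923) ≈ 138.53 days.
Remaining = 2330 × (1/2)^(248/138.53) = 2330 × (1/2)^1.7902 ≈ 673.7 MBq.

674 MBq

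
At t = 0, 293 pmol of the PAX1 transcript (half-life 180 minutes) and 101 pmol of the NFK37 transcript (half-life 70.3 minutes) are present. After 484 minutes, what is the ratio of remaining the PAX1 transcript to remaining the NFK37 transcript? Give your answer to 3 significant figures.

PAX1 transcript: 293 × (1/2)^(484/180) = 293 × (1/2)^2.6889 ≈ 45.439 pmol.
NFK37 transcript: 101 × (1/2)^(484/70.3) = 101 × (1/2)^6.8848 ≈ 0.85467 pmol.
Ratio ≈ 45.439 / 0.85467 ≈ 53.166.

53.2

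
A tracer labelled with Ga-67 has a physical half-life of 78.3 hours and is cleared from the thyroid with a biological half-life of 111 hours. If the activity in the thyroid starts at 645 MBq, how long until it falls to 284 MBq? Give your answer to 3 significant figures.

54.3 hours

1/t_eff = 1/t_phys + 1/t_biol = 1/78.3 + 1/111 = 0.02178 per hour.
t_eff = 78.3 × 111 / (78.3 + 111) ≈ 45.913 hours.
n = log₂(645/284) ≈ 1.1834; t = 1.1834 × 45.913 ≈ 54.334 hours.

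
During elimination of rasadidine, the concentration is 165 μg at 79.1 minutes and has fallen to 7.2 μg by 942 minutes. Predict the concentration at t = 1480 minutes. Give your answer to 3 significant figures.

Over Δt = 942 − 79.1 = 862.9 minutes, the level fell by a factor of 165/7.2 ≈ 22.917.
n = log₂(22.917) ≈ 4.5183 half-lives, so t½ = 862.9/4.5183 ≈ 190.98 minutes.
From t = 942 to t = 1480: 7.2 × (1/2)^((1480−942)/190.98) ≈ 1.0217 μg.

1.02 μg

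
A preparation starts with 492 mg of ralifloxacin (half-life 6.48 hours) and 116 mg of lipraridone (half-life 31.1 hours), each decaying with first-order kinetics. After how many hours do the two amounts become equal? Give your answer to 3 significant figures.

Set 492·(1/2)^(t/6.48) = 116·(1/2)^(t/31.1).
Taking log₂: log₂(492/116) = t·(1/6.48 − 1/31.1).
log₂(4.2414) = 2.0845; 1/6.48 − 1/31.1 = 0.12217.
t = 2.0845 / 0.12217 ≈ 17.063 hours.

17.1 hours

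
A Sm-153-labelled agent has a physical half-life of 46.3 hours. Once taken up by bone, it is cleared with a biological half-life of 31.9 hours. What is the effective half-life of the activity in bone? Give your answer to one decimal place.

1/t_eff = 1/t_phys + 1/t_biol = 1/46.3 + 1/31.9 = 0.052946 per hour.
t_eff = 46.3 × 31.9 / (46.3 + 31.9) ≈ 18.887 hours.

18.9 hours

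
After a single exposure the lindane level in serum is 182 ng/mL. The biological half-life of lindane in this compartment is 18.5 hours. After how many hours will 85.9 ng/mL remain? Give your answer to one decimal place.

20.0 hours

Fraction remaining = 85.9/182 ≈ 0.47198.
n = log₂(182/85.9) = ln(2.1187)/ln 2 ≈ 1.0832 half-lives.
t = n × t½ = 1.0832 × 18.5 ≈ 20.039 hours.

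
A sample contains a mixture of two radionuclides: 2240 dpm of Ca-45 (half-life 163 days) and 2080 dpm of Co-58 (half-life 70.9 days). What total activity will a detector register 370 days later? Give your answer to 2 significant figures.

Ca-45: 2240 × (1/2)^(370/163) = 2240 × (1/2)^2.2699 ≈ 464.44 dpm.
Co-58: 2080 × (1/2)^(370/70.9) = 2080 × (1/2)^5.2186 ≈ 55.86 dpm.
Total = 464.44 + 55.86 ≈ 520.3 dpm.

520 dpm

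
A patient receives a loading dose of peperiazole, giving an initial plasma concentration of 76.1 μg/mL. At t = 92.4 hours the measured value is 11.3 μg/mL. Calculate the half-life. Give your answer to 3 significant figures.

33.6 hours

A/A₀ = 11.3/76.1 ≈ 0.14849.
n = log₂(6.7345) ≈ 2.7516 half-lives elapsed in 92.4 hours.
t½ = 92.4/2.7516 ≈ 33.581 hours.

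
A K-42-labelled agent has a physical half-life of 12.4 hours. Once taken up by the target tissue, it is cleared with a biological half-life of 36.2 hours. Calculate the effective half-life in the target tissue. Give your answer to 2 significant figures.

9.2 hours

1/t_eff = 1/t_phys + 1/t_biol = 1/12.4 + 1/36.2 = 0.10827 per hour.
t_eff = 12.4 × 36.2 / (12.4 + 36.2) ≈ 9.2362 hours.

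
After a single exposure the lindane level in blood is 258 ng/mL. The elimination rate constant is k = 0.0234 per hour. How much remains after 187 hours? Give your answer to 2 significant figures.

3.2 ng/mL

t½ = ln 2 / k = 0.69315 / 0.0234 ≈ 29.622 hours.
Number of half-lives: n = 187/29.622 ≈ 6.3129.
Remaining = 258 × (1/2)^6.3129 = 258 × 0.012578 ≈ 3.2451 ng/mL.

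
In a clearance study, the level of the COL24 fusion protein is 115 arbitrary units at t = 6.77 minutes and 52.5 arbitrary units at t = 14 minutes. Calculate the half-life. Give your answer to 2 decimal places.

Over Δt = 14 − 6.77 = 7.23 minutes, the level fell by a factor of 115/52.5 ≈ 2.1905.
n = log₂(2.1905) ≈ 1.1312 half-lives, so t½ = 7.23/1.1312 ≈ 6.3912 minutes.

6.39 minutes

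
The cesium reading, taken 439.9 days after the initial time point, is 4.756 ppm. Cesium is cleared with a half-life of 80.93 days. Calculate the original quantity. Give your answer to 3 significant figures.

206 ppm

Number of half-lives elapsed: n = 439.9/80.93 ≈ 5.4356.
A₀ = A × 2^n = 4.756 × 2^5.4356 = 4.756 × 43.278 ≈ 205.83 ppm.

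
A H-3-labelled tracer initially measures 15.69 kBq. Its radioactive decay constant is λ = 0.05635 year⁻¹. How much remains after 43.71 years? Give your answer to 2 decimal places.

1.34 kBq

t½ = ln 2 / λ = 0.69315 / 0.05635 ≈ 12.301 years.
Number of half-lives: n = 43.71/12.301 ≈ 3.5534.
Remaining = 15.69 × (1/2)^3.5534 = 15.69 × 0.085174 ≈ 1.3364 kBq.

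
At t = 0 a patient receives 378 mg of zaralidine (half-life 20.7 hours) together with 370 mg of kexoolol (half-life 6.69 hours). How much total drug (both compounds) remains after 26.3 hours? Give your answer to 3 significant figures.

zaralidine: 378 × (1/2)^(26.3/20.7) = 378 × (1/2)^1.2705 ≈ 156.68 mg.
kexoolol: 370 × (1/2)^(26.3/6.69) = 370 × (1/2)^3.9312 ≈ 24.254 mg.
Total = 156.68 + 24.254 ≈ 180.94 mg.

181 mg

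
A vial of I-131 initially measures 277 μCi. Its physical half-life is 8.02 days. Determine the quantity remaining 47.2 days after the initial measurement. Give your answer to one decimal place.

Number of half-lives: n = 47.2/8.02 ≈ 5.8853.
Remaining = 277 × (1/2)^5.8853 = 277 × 0.016918 ≈ 4.6863 μCi.

4.7 μCi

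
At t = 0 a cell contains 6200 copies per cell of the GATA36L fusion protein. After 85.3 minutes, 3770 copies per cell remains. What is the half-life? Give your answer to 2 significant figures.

120 minutes

A/A₀ = 3770/6200 ≈ 0.60806.
n = log₂(1.6446) ≈ 0.7177 half-lives elapsed in 85.3 minutes.
t½ = 85.3/0.7177 ≈ 118.85 minutes.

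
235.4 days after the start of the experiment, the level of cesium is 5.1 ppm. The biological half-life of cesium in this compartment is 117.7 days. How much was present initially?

Number of half-lives elapsed: n = 235.4/117.7 ≈ 2.
A₀ = A × 2^n = 5.1 × 2^2 = 5.1 × 4 ≈ 20.4 ppm.

20.4 ppm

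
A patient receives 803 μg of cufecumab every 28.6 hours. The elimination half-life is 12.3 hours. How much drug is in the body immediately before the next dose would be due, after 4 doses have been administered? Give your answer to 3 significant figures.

The 4 doses were given 114.4, 85.8, 57.2, 28.6 hours ago.
Total = 803·(1/2)^(114.4/12.3) + 803·(1/2)^(85.8/12.3) + 803·(1/2)^(57.2/12.3) + 803·(1/2)^(28.6/12.3)
      = 1.2732 + 6.3804 + 31.974 + 160.24 ≈ 199.86 μg.

200 μg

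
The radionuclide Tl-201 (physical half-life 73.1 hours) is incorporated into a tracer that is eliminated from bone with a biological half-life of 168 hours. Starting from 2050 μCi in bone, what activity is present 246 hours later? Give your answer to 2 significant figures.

1/t_eff = 1/t_phys + 1/t_biol = 1/73.1 + 1/168 = 0.019632 per hour.
t_eff = 73.1 × 168 / (73.1 + 168) ≈ 50.937 hours.
Remaining = 2050 × (1/2)^(246/50.937) = 2050 × (1/2)^4.8295 ≈ 72.097 μCi.

72 μCi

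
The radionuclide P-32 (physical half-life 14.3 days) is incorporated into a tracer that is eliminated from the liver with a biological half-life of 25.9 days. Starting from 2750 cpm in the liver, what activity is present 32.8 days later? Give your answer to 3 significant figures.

233 cpm

1/t_eff = 1/t_phys + 1/t_biol = 1/14.3 + 1/25.9 = 0.10854 per day.
t_eff = 14.3 × 25.9 / (14.3 + 25.9) ≈ 9.2132 days.
Remaining = 2750 × (1/2)^(32.8/9.2132) = 2750 × (1/2)^3.5601 ≈ 233.15 cpm.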